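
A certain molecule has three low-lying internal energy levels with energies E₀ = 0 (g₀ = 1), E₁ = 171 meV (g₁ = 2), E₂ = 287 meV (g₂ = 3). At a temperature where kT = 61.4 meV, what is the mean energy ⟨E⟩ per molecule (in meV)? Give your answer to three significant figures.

Eᵢ/kT = 0, 2.7850, 4.6743.
Z = Σ gᵢe^(−Eᵢ/kT) = 1·e^(−0) + 2·e^(−2.7850) + 3·e^(−4.6743) = 1.0000 + 0.12346 + 0.027996 = 1.1515.
⟨E⟩ = Σ Eᵢ gᵢe^(−Eᵢ/kT) / Z = (0·1.0000 + 171·0.12346 + 287·0.027996) / 1.1515 = 25.3 meV.

25.3 meV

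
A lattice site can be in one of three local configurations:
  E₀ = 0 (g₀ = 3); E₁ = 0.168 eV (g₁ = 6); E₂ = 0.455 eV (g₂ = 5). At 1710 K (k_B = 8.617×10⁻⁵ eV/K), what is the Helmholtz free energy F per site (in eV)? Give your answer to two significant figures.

k_BT = 8.617×10⁻⁵ × 1710 K = 0.1474 eV.
Eᵢ/kT = 0, 1.140, 3.087.
Z = Σ gᵢe^(−Eᵢ/kT) = 3·e^(−0) + 6·e^(−1.140) + 5·e^(−3.087) = 3.000 + 1.919 + 0.2282 = 5.147.
F = −kT ln Z = −0.1474 × ln(5.147) = −0.1474 × 1.638 = -0.24 eV.

-0.24 eV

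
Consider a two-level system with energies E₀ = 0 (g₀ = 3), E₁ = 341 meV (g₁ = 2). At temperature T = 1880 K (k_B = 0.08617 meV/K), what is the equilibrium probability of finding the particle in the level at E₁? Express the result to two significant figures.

0.075

k_BT = 0.08617 × 1880 K = 162.0 meV.
Eᵢ/kT = 0, 2.105.
Z = Σ gᵢe^(−Eᵢ/kT) = 3·e^(−0) + 2·e^(−2.105) = 3.000 + 0.2437 = 3.244.
P₁ = g₁ e^(−E₁/kT) / Z = 0.2437/3.244 = 0.075.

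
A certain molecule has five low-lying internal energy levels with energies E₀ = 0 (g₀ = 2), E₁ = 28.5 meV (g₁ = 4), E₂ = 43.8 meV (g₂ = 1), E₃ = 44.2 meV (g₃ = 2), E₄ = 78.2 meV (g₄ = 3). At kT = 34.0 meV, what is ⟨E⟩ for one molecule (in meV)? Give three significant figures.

Eᵢ/kT = 0, 0.83824, 1.2882, 1.3000, 2.3000.
Z = Σ gᵢe^(−Eᵢ/kT) = 2·e^(−0) + 4·e^(−0.83824) + 1·e^(−1.2882) + 2·e^(−1.3000) + 3·e^(−2.3000) = 2.0000 + 1.7299 + 0.27577 + 0.54506 + 0.30078 = 4.8515.
⟨E⟩ = Σ Eᵢ gᵢe^(−Eᵢ/kT) / Z = (0·2.0000 + 28.5·1.7299 + 43.8·0.27577 + 44.2·0.54506 + 78.2·0.30078) / 4.8515 = 22.5 meV.

22.5 meV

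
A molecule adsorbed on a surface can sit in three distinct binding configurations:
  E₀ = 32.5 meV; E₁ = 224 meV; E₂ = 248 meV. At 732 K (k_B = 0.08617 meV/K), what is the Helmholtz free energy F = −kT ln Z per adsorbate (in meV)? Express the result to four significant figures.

27.60 meV

k_BT = 0.08617 × 732 K = 63.0764 meV.
Eᵢ/kT = 0.515248, 3.55125, 3.93174.
Z = Σ e^(−Eᵢ/kT) = e^(−0.515248) + e^(−3.55125) + e^(−3.93174) = 0.597352 + 0.0286888 + 0.0196095 = 0.645650.
F = −kT ln Z = −63.0764 × ln(0.645650) = −63.0764 × -0.437498 = 27.60 meV.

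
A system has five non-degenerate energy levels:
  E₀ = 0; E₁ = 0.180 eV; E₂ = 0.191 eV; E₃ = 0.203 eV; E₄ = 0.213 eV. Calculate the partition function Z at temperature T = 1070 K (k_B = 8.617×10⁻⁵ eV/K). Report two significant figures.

k_BT = 8.617×10⁻⁵ × 1070 K = 0.09220 eV.
Eᵢ/kT = 0, 1.952, 2.072, 2.202, 2.310.
Z = Σ e^(−Eᵢ/kT) = e^(−0) + e^(−1.952) + e^(−2.072) + e^(−2.202) + e^(−2.310) = 1.000 + 0.1420 + 0.1259 + 0.1106 + 0.09926 = 1.478.

Z = 1.5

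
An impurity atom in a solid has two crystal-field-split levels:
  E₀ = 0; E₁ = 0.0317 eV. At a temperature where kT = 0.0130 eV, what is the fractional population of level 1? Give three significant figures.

0.0803

Eᵢ/kT = 0, 2.4385.
Z = Σ e^(−Eᵢ/kT) = e^(−0) + e^(−2.4385) = 1.0000 + 0.087292 = 1.0873.
P₁ = e^(−E₁/kT) / Z = 0.087292/1.0873 = 0.0803.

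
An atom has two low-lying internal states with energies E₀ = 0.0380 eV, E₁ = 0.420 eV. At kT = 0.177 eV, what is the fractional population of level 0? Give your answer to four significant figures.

0.8964

Eᵢ/kT = 0.214689, 2.37288.
Z = Σ e^(−Eᵢ/kT) = e^(−0.214689) + e^(−2.37288) = 0.806792 + 0.0932119 = 0.900004.
P₀ = e^(−E₀/kT) / Z = 0.806792/0.900004 = 0.8964.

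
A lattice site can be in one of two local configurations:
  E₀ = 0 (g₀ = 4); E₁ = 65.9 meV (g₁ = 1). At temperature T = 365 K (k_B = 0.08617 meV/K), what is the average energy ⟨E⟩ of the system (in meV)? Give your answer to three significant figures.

1.97 meV

k_BT = 0.08617 × 365 K = 31.452 meV.
Eᵢ/kT = 0, 2.0953.
Z = Σ gᵢe^(−Eᵢ/kT) = 4·e^(−0) + 1·e^(−2.0953) = 4.0000 + 0.12303 = 4.1230.
⟨E⟩ = Σ Eᵢ gᵢe^(−Eᵢ/kT) / Z = (0·4.0000 + 65.9·0.12303) / 4.1230 = 1.97 meV.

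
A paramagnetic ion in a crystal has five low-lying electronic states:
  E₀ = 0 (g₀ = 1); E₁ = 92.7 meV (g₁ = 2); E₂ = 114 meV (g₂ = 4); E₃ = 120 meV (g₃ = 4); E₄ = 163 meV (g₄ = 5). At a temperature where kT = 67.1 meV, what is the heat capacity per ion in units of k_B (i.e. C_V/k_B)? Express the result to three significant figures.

0.755

Eᵢ/kT = 0, 1.3815, 1.6990, 1.7884, 2.4292.
Z = Σ gᵢe^(−Eᵢ/kT) = 1·e^(−0) + 2·e^(−1.3815) + 4·e^(−1.6990) + 4·e^(−1.7884) + 5·e^(−2.4292) = 1.0000 + 0.50240 + 0.73147 + 0.66891 + 0.44054 = 3.3433.
⟨E⟩ = 84.359 meV, ⟨E²⟩ = 10517 meV².
C_V/k_B = (⟨E²⟩ − ⟨E⟩²)/(kT)² = (10517 − 7116.4)/4502.4 = 0.755.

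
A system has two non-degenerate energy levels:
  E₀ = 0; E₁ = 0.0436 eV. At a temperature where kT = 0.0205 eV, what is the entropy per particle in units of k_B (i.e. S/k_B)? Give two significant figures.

0.34

Eᵢ/kT = 0, 2.127.
Z = Σ e^(−Eᵢ/kT) = e^(−0) + e^(−2.127) = 1.000 + 0.1192 = 1.119.
⟨E⟩ = Σ EᵢPᵢ = 0.004644 eV.
S/k_B = ln Z + ⟨E⟩/kT = ln(1.119) + 0.004644/0.0205 = 0.1124 + 0.2265 = 0.34.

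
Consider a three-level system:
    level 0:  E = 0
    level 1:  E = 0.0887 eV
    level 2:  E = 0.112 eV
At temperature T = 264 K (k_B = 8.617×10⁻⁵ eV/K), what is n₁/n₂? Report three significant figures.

k_BT = 8.617×10⁻⁵ × 264 K = 0.022749 eV.
n₁/n₂ = exp[−(E₁−E₂)/kT] = exp(−(-0.0233 eV)/(0.022749 eV)) = exp(1.0242) = 2.78.

2.78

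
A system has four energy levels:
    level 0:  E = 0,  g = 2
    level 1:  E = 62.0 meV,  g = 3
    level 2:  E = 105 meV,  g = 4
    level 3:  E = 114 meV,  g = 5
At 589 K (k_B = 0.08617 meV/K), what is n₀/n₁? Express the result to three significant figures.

k_BT = 0.08617 × 589 K = 50.754 meV.
n₀/n₁ = (g₀/g₁) exp[−(E₀−E₁)/kT] = (2/3) × exp(−(-62.0 meV)/(50.754 meV)) = (2/3) × exp(1.2216) = 2.26.

2.26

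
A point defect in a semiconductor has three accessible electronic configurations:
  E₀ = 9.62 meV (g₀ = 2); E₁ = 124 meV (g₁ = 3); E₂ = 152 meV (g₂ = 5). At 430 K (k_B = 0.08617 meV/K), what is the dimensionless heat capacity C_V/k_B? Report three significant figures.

1.15

k_BT = 0.08617 × 430 K = 37.053 meV.
Eᵢ/kT = 0.25963, 3.3466, 4.1022.
Z = Σ gᵢe^(−Eᵢ/kT) = 2·e^(−0.25963) + 3·e^(−3.3466) + 5·e^(−4.1022) = 1.5427 + 0.10561 + 0.082681 = 1.7310.
⟨E⟩ = 23.399 meV, ⟨E²⟩ = 2124.1 meV².
C_V/k_B = (⟨E²⟩ − ⟨E⟩²)/(kT)² = (2124.1 − 547.51)/1372.9 = 1.15.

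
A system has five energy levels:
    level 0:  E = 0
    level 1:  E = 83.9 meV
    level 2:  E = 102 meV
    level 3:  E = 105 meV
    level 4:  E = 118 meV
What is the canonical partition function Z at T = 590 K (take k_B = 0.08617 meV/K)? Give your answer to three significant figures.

Z = 1.55

k_BT = 0.08617 × 590 K = 50.840 meV.
Eᵢ/kT = 0, 1.6503, 2.0063, 2.0653, 2.3210.
Z = Σ e^(−Eᵢ/kT) = e^(−0) + e^(−1.6503) + e^(−2.0063) + e^(−2.0653) + e^(−2.3210) = 1.0000 + 0.19199 + 0.13449 + 0.12678 + 0.098175 = 1.5514.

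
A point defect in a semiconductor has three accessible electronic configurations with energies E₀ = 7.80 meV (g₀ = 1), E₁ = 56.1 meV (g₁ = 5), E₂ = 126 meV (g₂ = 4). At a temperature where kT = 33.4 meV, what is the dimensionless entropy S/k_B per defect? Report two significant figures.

1.8

Eᵢ/kT = 0.2335, 1.680, 3.772.
Z = Σ gᵢe^(−Eᵢ/kT) = 1·e^(−0.2335) + 5·e^(−1.680) + 4·e^(−3.772) = 0.7918 + 0.9319 + 0.09202 = 1.816.
⟨E⟩ = Σ EᵢPᵢ = 38.57 meV.
S/k_B = ln Z + ⟨E⟩/kT = ln(1.816) + 38.57/33.4 = 0.5966 + 1.155 = 1.8.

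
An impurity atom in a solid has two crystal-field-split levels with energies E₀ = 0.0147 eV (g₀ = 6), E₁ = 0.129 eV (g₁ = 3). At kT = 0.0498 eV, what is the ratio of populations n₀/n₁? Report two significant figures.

n₀/n₁ = (g₀/g₁) exp[−(E₀−E₁)/kT] = (6/3) × exp(−(-0.1143 eV)/(0.0498 eV)) = (6/3) × exp(2.295) = 20.

20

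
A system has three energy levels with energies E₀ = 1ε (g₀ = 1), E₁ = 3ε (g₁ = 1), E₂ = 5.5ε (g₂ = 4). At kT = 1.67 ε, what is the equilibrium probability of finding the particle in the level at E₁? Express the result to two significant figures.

Eᵢ/kT = 0.5988, 1.796, 3.293.
Z = Σ gᵢe^(−Eᵢ/kT) = 1·e^(−0.5988) + 1·e^(−1.796) + 4·e^(−3.293) = 0.5495 + 0.1660 + 0.1486 = 0.8641.
P₁ = g₁ e^(−E₁/kT) / Z = 0.1660/0.8641 = 0.19.

0.19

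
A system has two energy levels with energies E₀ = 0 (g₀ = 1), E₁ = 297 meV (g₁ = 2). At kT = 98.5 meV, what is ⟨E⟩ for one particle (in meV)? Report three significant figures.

Eᵢ/kT = 0, 3.0152.
Z = Σ gᵢe^(−Eᵢ/kT) = 1·e^(−0) + 2·e^(−3.0152) = 1.0000 + 0.098072 = 1.0981.
⟨E⟩ = Σ Eᵢ gᵢe^(−Eᵢ/kT) / Z = (0·1.0000 + 297·0.098072) / 1.0981 = 26.5 meV.

26.5 meV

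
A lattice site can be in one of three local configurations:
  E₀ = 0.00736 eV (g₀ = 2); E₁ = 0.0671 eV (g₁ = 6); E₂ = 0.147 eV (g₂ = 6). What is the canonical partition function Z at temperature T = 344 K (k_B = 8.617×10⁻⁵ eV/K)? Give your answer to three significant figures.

Z = 2.23

k_BT = 8.617×10⁻⁵ × 344 K = 0.029642 eV.
Eᵢ/kT = 0.24830, 2.2637, 4.9592.
Z = Σ gᵢe^(−Eᵢ/kT) = 2·e^(−0.24830) + 6·e^(−2.2637) + 6·e^(−4.9592) = 1.5603 + 0.62379 + 0.042111 = 2.2262.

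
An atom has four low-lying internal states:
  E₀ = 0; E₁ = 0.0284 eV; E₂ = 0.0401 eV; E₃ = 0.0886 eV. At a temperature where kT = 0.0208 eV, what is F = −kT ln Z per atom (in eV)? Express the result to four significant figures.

-0.007218 eV

Eᵢ/kT = 0, 1.36538, 1.92788, 4.25962.
Z = Σ e^(−Eᵢ/kT) = e^(−0) + e^(−1.36538) + e^(−1.92788) + e^(−4.25962) = 1.00000 + 0.255284 + 0.145456 + 0.0141277 = 1.41487.
F = −kT ln Z = −0.0208 × ln(1.41487) = −0.0208 × 0.347038 = -0.007218 eV.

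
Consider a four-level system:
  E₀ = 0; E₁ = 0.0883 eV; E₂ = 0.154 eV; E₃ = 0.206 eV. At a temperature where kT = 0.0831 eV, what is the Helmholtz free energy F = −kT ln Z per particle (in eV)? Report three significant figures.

-0.0383 eV

Eᵢ/kT = 0, 1.0626, 1.8532, 2.4789.
Z = Σ e^(−Eᵢ/kT) = e^(−0) + e^(−1.0626) + e^(−1.8532) + e^(−2.4789) = 1.0000 + 0.34556 + 0.15673 + 0.083835 = 1.5861.
F = −kT ln Z = −0.0831 × ln(1.5861) = −0.0831 × 0.46128 = -0.0383 eV.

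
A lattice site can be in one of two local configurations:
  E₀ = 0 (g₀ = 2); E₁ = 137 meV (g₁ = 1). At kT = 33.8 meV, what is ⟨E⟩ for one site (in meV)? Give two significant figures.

1.2 meV

Eᵢ/kT = 0, 4.053.
Z = Σ gᵢe^(−Eᵢ/kT) = 2·e^(−0) + 1·e^(−4.053) = 2.000 + 0.01737 = 2.017.
⟨E⟩ = Σ Eᵢ gᵢe^(−Eᵢ/kT) / Z = (0·2.000 + 137·0.01737) / 2.017 = 1.2 meV.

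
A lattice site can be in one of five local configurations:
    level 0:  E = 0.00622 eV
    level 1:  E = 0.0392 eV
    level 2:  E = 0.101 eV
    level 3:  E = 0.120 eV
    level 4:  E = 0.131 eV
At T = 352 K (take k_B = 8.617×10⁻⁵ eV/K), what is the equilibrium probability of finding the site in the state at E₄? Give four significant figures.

k_BT = 8.617×10⁻⁵ × 352 K = 0.0303318 eV.
Eᵢ/kT = 0.205065, 1.29237, 3.32984, 3.95624, 4.31890.
Z = Σ e^(−Eᵢ/kT) = e^(−0.205065) + e^(−1.29237) + e^(−3.32984) + e^(−3.95624) + e^(−4.31890) = 0.814594 + 0.274619 + 0.0357988 + 0.0191349 + 0.0133145 = 1.15746.
P₄ = e^(−E₄/kT) / Z = 0.0133145/1.15746 = 0.01150.

0.01150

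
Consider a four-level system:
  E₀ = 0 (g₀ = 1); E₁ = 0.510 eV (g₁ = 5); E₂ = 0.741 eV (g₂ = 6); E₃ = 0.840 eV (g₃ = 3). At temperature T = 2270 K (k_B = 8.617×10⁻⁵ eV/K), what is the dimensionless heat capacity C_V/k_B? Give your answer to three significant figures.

k_BT = 8.617×10⁻⁵ × 2270 K = 0.19561 eV.
Eᵢ/kT = 0, 2.6072, 3.7881, 4.2943.
Z = Σ gᵢe^(−Eᵢ/kT) = 1·e^(−0) + 5·e^(−2.6072) + 6·e^(−3.7881) + 3·e^(−4.2943) = 1.0000 + 0.36870 + 0.13583 + 0.040938 = 1.5455.
⟨E⟩ = 0.20904 eV, ⟨E²⟩ = 0.12900 eV².
C_V/k_B = (⟨E²⟩ − ⟨E⟩²)/(kT)² = (0.12900 − 0.043698)/0.038263 = 2.23.

2.23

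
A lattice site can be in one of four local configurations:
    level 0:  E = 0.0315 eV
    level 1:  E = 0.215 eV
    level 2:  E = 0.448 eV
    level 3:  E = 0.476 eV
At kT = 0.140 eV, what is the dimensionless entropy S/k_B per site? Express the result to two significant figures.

Eᵢ/kT = 0.2250, 1.536, 3.200, 3.400.
Z = Σ e^(−Eᵢ/kT) = e^(−0.2250) + e^(−1.536) + e^(−3.200) + e^(−3.400) = 0.7985 + 0.2152 + 0.04076 + 0.03337 = 1.088.
⟨E⟩ = Σ EᵢPᵢ = 0.09703 eV.
S/k_B = ln Z + ⟨E⟩/kT = ln(1.088) + 0.09703/0.140 = 0.08434 + 0.6931 = 0.78.

0.78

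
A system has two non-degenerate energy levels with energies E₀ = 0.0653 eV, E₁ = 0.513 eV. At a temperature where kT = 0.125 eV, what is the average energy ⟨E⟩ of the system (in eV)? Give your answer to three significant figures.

0.0774 eV

Eᵢ/kT = 0.52240, 4.1040.
Z = Σ e^(−Eᵢ/kT) = e^(−0.52240) + e^(−4.1040) = 0.59310 + 0.016507 = 0.60961.
⟨E⟩ = Σ Eᵢ e^(−Eᵢ/kT) / Z = (0.0653·0.59310 + 0.513·0.016507) / 0.60961 = 0.0774 eV.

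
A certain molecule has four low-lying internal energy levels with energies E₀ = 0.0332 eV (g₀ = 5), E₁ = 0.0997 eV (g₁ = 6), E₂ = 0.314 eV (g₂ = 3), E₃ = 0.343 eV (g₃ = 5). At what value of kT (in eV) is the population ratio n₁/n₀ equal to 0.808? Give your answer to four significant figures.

0.1681 eV

n₁/n₀ = (g₁/g₀) exp[−(E₁−E₀)/kT] = 0.808.
⇒ (E₁−E₀)/kT = ln((6/5)/0.808) = ln(1.48515) = 0.395516.
kT = 0.0665 eV / 0.395516 = 0.1681 eV.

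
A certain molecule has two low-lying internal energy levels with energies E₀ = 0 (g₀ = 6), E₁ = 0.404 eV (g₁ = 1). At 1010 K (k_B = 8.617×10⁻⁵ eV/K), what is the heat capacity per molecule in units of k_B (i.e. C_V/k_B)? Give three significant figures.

k_BT = 8.617×10⁻⁵ × 1010 K = 0.087032 eV.
Eᵢ/kT = 0, 4.6420.
Z = Σ gᵢe^(−Eᵢ/kT) = 6·e^(−0) + 1·e^(−4.6420) = 6.0000 + 0.0096384 = 6.0096.
⟨E⟩ = 0.00064795 eV, ⟨E²⟩ = 0.00026177 eV².
C_V/k_B = (⟨E²⟩ − ⟨E⟩²)/(kT)² = (0.00026177 − 0.00000041984)/0.0075746 = 0.0345.

0.0345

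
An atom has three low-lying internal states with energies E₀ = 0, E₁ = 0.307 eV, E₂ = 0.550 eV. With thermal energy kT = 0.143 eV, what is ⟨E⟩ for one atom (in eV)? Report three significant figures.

0.0418 eV

Eᵢ/kT = 0, 2.1469, 3.8462.
Z = Σ e^(−Eᵢ/kT) = e^(−0) + e^(−2.1469) + e^(−3.8462) = 1.0000 + 0.11685 + 0.021361 = 1.1382.
⟨E⟩ = Σ Eᵢ e^(−Eᵢ/kT) / Z = (0·1.0000 + 0.307·0.11685 + 0.550·0.021361) / 1.1382 = 0.0418 eV.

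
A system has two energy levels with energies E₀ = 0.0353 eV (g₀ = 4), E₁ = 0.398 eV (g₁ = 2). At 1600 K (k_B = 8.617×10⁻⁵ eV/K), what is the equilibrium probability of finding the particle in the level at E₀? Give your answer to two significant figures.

k_BT = 8.617×10⁻⁵ × 1600 K = 0.1379 eV.
Eᵢ/kT = 0.2560, 2.886.
Z = Σ gᵢe^(−Eᵢ/kT) = 4·e^(−0.2560) + 2·e^(−2.886) = 3.097 + 0.1116 = 3.209.
P₀ = g₀ e^(−E₀/kT) / Z = 3.097/3.209 = 0.97.

0.97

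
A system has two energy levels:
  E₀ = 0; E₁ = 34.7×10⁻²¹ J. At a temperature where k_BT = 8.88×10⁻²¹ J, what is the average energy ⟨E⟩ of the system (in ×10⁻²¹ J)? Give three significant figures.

Eᵢ/kT = 0, 3.9077.
Z = Σ e^(−Eᵢ/kT) = e^(−0) + e^(−3.9077) = 1.0000 + 0.020087 = 1.0201.
⟨E⟩ = Σ Eᵢ e^(−Eᵢ/kT) / Z = (0·1.0000 + 34.7·0.020087) / 1.0201 = 0.683 ×10⁻²¹ J.

0.683 ×10⁻²¹ J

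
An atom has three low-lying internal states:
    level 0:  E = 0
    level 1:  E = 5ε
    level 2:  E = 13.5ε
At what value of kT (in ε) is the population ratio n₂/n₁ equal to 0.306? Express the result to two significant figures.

7.2 ε

n₂/n₁ = exp[−(E₂−E₁)/kT] = 0.306.
⇒ (E₂−E₁)/kT = ln(1/0.306) = ln(3.268) = 1.184.
kT = 8.5ε / 1.184 = 7.2 ε.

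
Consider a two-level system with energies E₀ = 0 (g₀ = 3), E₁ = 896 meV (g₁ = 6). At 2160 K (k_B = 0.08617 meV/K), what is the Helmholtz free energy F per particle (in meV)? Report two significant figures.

k_BT = 0.08617 × 2160 K = 186.1 meV.
Eᵢ/kT = 0, 4.815.
Z = Σ gᵢe^(−Eᵢ/kT) = 3·e^(−0) + 6·e^(−4.815) = 3.000 + 0.04864 = 3.049.
F = −kT ln Z = −186.1 × ln(3.049) = −186.1 × 1.115 = -210 meV.

-210 meV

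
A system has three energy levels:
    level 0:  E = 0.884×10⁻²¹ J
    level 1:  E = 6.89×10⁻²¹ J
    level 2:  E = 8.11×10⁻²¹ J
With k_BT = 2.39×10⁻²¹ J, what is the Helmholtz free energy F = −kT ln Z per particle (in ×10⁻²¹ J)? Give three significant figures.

Eᵢ/kT = 0.36987, 2.8828, 3.3933.
Z = Σ e^(−Eᵢ/kT) = e^(−0.36987) + e^(−2.8828) + e^(−3.3933) = 0.69082 + 0.055978 + 0.033598 = 0.78040.
F = −kT ln Z = −2.39 × ln(0.78040) = −2.39 × -0.24795 = 0.593 ×10⁻²¹ J.

0.593 ×10⁻²¹ J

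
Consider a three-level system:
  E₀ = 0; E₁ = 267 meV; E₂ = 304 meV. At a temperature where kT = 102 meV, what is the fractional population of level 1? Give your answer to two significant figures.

0.065

Eᵢ/kT = 0, 2.618, 2.980.
Z = Σ e^(−Eᵢ/kT) = e^(−0) + e^(−2.618) + e^(−2.980) = 1.000 + 0.07295 + 0.05079 = 1.124.
P₁ = e^(−E₁/kT) / Z = 0.07295/1.124 = 0.065.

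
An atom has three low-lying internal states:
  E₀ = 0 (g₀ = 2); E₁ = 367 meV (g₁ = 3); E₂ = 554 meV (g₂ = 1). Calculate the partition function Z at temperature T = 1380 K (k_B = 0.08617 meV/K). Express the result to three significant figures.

k_BT = 0.08617 × 1380 K = 118.91 meV.
Eᵢ/kT = 0, 3.0864, 4.6590.
Z = Σ gᵢe^(−Eᵢ/kT) = 2·e^(−0) + 3·e^(−3.0864) + 1·e^(−4.6590) = 2.0000 + 0.13700 + 0.0094759 = 2.1465.

Z = 2.15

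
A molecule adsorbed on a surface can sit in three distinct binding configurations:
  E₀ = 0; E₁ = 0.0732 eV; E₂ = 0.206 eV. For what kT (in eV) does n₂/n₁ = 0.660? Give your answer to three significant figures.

n₂/n₁ = exp[−(E₂−E₁)/kT] = 0.660.
⇒ (E₂−E₁)/kT = ln(1/0.660) = ln(1.5152) = 0.41555.
kT = 0.1328 eV / 0.41555 = 0.320 eV.

0.320 eV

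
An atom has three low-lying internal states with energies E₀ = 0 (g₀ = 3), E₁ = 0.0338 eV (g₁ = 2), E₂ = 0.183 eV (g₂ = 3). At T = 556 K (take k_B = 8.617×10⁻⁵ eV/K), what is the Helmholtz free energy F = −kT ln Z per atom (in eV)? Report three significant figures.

k_BT = 8.617×10⁻⁵ × 556 K = 0.047911 eV.
Eᵢ/kT = 0, 0.70547, 3.8196.
Z = Σ gᵢe^(−Eᵢ/kT) = 3·e^(−0) + 2·e^(−0.70547) + 3·e^(−3.8196) = 3.0000 + 0.98775 + 0.065810 = 4.0536.
F = −kT ln Z = −0.047911 × ln(4.0536) = −0.047911 × 1.3996 = -0.0671 eV.

-0.0671 eV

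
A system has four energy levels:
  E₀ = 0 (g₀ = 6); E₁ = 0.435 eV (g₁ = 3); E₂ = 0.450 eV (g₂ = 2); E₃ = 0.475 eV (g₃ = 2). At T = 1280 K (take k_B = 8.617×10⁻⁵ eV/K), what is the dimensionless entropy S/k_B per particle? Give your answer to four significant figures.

1.890

k_BT = 8.617×10⁻⁵ × 1280 K = 0.110298 eV.
Eᵢ/kT = 0, 3.94386, 4.07986, 4.30652.
Z = Σ gᵢe^(−Eᵢ/kT) = 6·e^(−0) + 3·e^(−3.94386) + 2·e^(−4.07986) + 2·e^(−4.30652) = 6.00000 + 0.0581199 + 0.0338197 + 0.0269608 = 6.11890.
⟨E⟩ = Σ EᵢPᵢ = 0.00871193 eV.
S/k_B = ln Z + ⟨E⟩/kT = ln(6.11890) + 0.00871193/0.110298 = 1.81138 + 0.0789854 = 1.890.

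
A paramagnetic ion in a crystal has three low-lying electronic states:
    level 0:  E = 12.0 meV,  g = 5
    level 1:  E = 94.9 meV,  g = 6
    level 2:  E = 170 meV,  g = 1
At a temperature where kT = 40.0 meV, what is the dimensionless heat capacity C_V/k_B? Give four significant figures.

Eᵢ/kT = 0.300000, 2.37250, 4.25000.
Z = Σ gᵢe^(−Eᵢ/kT) = 5·e^(−0.300000) + 6·e^(−2.37250) + 1·e^(−4.25000) = 3.70409 + 0.559484 + 0.0142642 = 4.27784.
⟨E⟩ = 23.3690 meV, ⟨E²⟩ = 1398.92 meV².
C_V/k_B = (⟨E²⟩ − ⟨E⟩²)/(kT)² = (1398.92 − 546.110)/1600.00 = 0.5330.

0.5330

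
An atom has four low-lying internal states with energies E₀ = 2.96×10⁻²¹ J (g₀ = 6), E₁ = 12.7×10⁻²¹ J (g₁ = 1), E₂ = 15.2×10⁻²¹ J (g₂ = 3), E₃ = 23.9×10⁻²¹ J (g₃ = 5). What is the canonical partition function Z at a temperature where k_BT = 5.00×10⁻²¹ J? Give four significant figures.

Z = 3.584

Eᵢ/kT = 0.592000, 2.54000, 3.04000, 4.78000.
Z = Σ gᵢe^(−Eᵢ/kT) = 6·e^(−0.592000) + 1·e^(−2.54000) + 3·e^(−3.04000) + 5·e^(−4.78000) = 3.31932 + 0.0788664 + 0.143505 + 0.0419800 = 3.58367.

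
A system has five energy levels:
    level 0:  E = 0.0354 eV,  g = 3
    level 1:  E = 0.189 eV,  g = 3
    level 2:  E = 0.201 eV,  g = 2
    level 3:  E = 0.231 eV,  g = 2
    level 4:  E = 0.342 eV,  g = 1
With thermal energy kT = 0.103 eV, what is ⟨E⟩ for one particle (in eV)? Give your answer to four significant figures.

0.09058 eV

Eᵢ/kT = 0.343689, 1.83495, 1.95146, 2.24272, 3.32039.
Z = Σ gᵢe^(−Eᵢ/kT) = 3·e^(−0.343689) + 3·e^(−1.83495) + 2·e^(−1.95146) + 2·e^(−2.24272) + 1·e^(−3.32039) = 2.12745 + 0.478864 + 0.284133 + 0.212339 + 0.0361387 = 3.13892.
⟨E⟩ = Σ Eᵢ gᵢe^(−Eᵢ/kT) / Z = (0.0354·2.12745 + 0.189·0.478864 + 0.201·0.284133 + 0.231·0.212339 + 0.342·0.0361387) / 3.13892 = 0.09058 eV.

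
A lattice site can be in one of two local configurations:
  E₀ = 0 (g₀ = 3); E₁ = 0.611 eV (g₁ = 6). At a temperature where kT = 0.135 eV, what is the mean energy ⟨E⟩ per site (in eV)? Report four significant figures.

Eᵢ/kT = 0, 4.52593.
Z = Σ gᵢe^(−Eᵢ/kT) = 3·e^(−0) + 6·e^(−4.52593) = 3.00000 + 0.0649479 = 3.06495.
⟨E⟩ = Σ Eᵢ gᵢe^(−Eᵢ/kT) / Z = (0·3.00000 + 0.611·0.0649479) / 3.06495 = 0.01295 eV.

0.01295 eV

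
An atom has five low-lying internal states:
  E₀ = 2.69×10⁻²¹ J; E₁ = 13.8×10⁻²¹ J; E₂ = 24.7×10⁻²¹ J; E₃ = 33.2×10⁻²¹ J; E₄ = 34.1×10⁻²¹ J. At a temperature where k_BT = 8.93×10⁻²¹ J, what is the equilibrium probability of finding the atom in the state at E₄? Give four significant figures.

Eᵢ/kT = 0.301232, 1.54535, 2.76596, 3.71781, 3.81859.
Z = Σ e^(−Eᵢ/kT) = e^(−0.301232) + e^(−1.54535) + e^(−2.76596) + e^(−3.71781) + e^(−3.81859) = 0.739906 + 0.213237 + 0.0629157 + 0.0242871 + 0.0219587 = 1.06230.
P₄ = e^(−E₄/kT) / Z = 0.0219587/1.06230 = 0.02067.

0.02067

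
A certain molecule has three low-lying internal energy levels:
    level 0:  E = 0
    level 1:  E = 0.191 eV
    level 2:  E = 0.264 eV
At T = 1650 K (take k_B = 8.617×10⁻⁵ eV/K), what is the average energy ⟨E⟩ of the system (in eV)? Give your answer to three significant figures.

0.0643 eV

k_BT = 8.617×10⁻⁵ × 1650 K = 0.14218 eV.
Eᵢ/kT = 0, 1.3434, 1.8568.
Z = Σ e^(−Eᵢ/kT) = e^(−0) + e^(−1.3434) + e^(−1.8568) = 1.0000 + 0.26096 + 0.15617 = 1.4171.
⟨E⟩ = Σ Eᵢ e^(−Eᵢ/kT) / Z = (0·1.0000 + 0.191·0.26096 + 0.264·0.15617) / 1.4171 = 0.0643 eV.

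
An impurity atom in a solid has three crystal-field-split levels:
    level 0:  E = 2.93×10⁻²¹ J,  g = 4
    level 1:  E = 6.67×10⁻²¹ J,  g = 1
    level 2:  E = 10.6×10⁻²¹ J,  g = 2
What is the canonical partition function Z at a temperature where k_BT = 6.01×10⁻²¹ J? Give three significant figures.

Z = 3.13

Eᵢ/kT = 0.48752, 1.1098, 1.7637.
Z = Σ gᵢe^(−Eᵢ/kT) = 4·e^(−0.48752) + 1·e^(−1.1098) + 2·e^(−1.7637) = 2.4566 + 0.32962 + 0.34282 = 3.1290.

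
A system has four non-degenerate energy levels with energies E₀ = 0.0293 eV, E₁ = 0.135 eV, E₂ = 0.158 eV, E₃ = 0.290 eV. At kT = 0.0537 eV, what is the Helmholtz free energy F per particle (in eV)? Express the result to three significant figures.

0.0178 eV

Eᵢ/kT = 0.54562, 2.5140, 2.9423, 5.4004.
Z = Σ e^(−Eᵢ/kT) = e^(−0.54562) + e^(−2.5140) + e^(−2.9423) + e^(−5.4004) = 0.57948 + 0.080944 + 0.052744 + 0.0045148 = 0.71768.
F = −kT ln Z = −0.0537 × ln(0.71768) = −0.0537 × -0.33173 = 0.0178 eV.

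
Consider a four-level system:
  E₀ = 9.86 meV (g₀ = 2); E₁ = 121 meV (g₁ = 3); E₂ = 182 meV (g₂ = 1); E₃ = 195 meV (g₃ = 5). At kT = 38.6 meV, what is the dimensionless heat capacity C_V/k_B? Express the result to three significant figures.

Eᵢ/kT = 0.25544, 3.1347, 4.7150, 5.0518.
Z = Σ gᵢe^(−Eᵢ/kT) = 2·e^(−0.25544) + 3·e^(−3.1347) + 1·e^(−4.7150) + 5·e^(−5.0518) = 1.5492 + 0.13054 + 0.0089599 + 0.031989 = 1.7207.
⟨E⟩ = 22.630 meV, ⟨E²⟩ = 2077.7 meV².
C_V/k_B = (⟨E²⟩ − ⟨E⟩²)/(kT)² = (2077.7 − 512.12)/1490.0 = 1.05.

1.05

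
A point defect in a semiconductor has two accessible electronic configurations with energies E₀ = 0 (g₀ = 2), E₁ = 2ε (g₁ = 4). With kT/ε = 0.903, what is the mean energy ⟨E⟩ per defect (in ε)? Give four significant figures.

0.3584 ε

Eᵢ/kT = 0, 2.21484.
Z = Σ gᵢe^(−Eᵢ/kT) = 2·e^(−0) + 4·e^(−2.21484) = 2.00000 + 0.436684 = 2.43668.
⟨E⟩ = Σ Eᵢ gᵢe^(−Eᵢ/kT) / Z = (0·2.00000 + 2·0.436684) / 2.43668 = 0.3584 ε.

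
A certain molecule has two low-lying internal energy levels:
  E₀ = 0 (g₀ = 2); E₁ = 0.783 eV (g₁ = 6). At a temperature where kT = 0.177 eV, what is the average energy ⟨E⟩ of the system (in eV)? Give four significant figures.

Eᵢ/kT = 0, 4.42373.
Z = Σ gᵢe^(−Eᵢ/kT) = 2·e^(−0) + 6·e^(−4.42373) = 2.00000 + 0.0719366 = 2.07194.
⟨E⟩ = Σ Eᵢ gᵢe^(−Eᵢ/kT) / Z = (0·2.00000 + 0.783·0.0719366) / 2.07194 = 0.02719 eV.

0.02719 eV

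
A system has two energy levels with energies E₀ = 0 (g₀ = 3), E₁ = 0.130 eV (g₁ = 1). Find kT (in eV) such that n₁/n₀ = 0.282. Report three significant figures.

0.777 eV

n₁/n₀ = (g₁/g₀) exp[−(E₁−E₀)/kT] = 0.282.
⇒ (E₁−E₀)/kT = ln((1/3)/0.282) = ln(1.1820) = 0.16721.
kT = 0.130 eV / 0.16721 = 0.777 eV.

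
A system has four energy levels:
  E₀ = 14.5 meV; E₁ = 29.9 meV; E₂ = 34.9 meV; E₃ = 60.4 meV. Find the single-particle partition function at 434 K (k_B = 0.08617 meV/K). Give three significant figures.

k_BT = 0.08617 × 434 K = 37.398 meV.
Eᵢ/kT = 0.38772, 0.79951, 0.93320, 1.6151.
Z = Σ e^(−Eᵢ/kT) = e^(−0.38772) + e^(−0.79951) + e^(−0.93320) + e^(−1.6151) = 0.67860 + 0.44955 + 0.39329 + 0.19887 = 1.7203.

Z = 1.72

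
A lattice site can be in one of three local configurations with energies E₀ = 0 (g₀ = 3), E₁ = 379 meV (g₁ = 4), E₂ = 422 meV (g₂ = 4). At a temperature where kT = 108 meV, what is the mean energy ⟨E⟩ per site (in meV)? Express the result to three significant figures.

24.8 meV

Eᵢ/kT = 0, 3.5093, 3.9074.
Z = Σ gᵢe^(−Eᵢ/kT) = 3·e^(−0) + 4·e^(−3.5093) + 4·e^(−3.9074) = 3.0000 + 0.11967 + 0.080371 = 3.2000.
⟨E⟩ = Σ Eᵢ gᵢe^(−Eᵢ/kT) / Z = (0·3.0000 + 379·0.11967 + 422·0.080371) / 3.2000 = 24.8 meV.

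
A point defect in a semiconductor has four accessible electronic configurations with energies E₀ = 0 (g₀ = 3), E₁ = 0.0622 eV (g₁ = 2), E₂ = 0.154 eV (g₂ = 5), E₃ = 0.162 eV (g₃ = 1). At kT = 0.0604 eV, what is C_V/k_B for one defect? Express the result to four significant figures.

0.6973

Eᵢ/kT = 0, 1.02980, 2.54967, 2.68212.
Z = Σ gᵢe^(−Eᵢ/kT) = 3·e^(−0) + 2·e^(−1.02980) + 5·e^(−2.54967) + 1·e^(−2.68212) = 3.00000 + 0.714157 + 0.390537 + 0.0684180 = 4.17311.
⟨E⟩ = 0.0277124 eV, ⟨E²⟩ = 0.00331180 eV².
C_V/k_B = (⟨E²⟩ − ⟨E⟩²)/(kT)² = (0.00331180 − 0.000767977)/0.00364816 = 0.6973.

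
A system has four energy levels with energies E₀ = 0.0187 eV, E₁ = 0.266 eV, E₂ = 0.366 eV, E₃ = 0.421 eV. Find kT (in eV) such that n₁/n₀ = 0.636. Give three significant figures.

n₁/n₀ = exp[−(E₁−E₀)/kT] = 0.636.
⇒ (E₁−E₀)/kT = ln(1/0.636) = ln(1.5723) = 0.45254.
kT = 0.2473 eV / 0.45254 = 0.546 eV.

0.546 eV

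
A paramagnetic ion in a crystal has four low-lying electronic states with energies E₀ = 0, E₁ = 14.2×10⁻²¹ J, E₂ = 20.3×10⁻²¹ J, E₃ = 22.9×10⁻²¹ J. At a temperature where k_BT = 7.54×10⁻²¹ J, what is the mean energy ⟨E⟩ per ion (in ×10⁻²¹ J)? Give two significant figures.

Eᵢ/kT = 0, 1.883, 2.692, 3.037.
Z = Σ e^(−Eᵢ/kT) = e^(−0) + e^(−1.883) + e^(−2.692) + e^(−3.037) = 1.000 + 0.1521 + 0.06775 + 0.04798 = 1.268.
⟨E⟩ = Σ Eᵢ e^(−Eᵢ/kT) / Z = (0·1.000 + 14.2·0.1521 + 20.3·0.06775 + 22.9·0.04798) / 1.268 = 3.7 ×10⁻²¹ J.

3.7 ×10⁻²¹ J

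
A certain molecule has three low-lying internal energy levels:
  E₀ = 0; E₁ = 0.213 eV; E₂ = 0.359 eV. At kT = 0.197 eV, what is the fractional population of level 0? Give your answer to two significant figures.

0.67

Eᵢ/kT = 0, 1.081, 1.822.
Z = Σ e^(−Eᵢ/kT) = e^(−0) + e^(−1.081) + e^(−1.822) = 1.000 + 0.3393 + 0.1617 = 1.501.
P₀ = e^(−E₀/kT) / Z = 1.000/1.501 = 0.67.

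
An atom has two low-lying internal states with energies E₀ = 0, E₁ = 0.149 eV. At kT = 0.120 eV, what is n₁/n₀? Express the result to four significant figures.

n₁/n₀ = exp[−(E₁−E₀)/kT] = exp(−(0.149 eV)/(0.120 eV)) = exp(-1.24167) = 0.2889.

0.2889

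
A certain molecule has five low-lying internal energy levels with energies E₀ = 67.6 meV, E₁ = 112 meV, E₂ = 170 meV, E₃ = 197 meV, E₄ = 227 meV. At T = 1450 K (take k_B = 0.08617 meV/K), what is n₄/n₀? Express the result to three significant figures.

0.279

k_BT = 0.08617 × 1450 K = 124.95 meV.
n₄/n₀ = exp[−(E₄−E₀)/kT] = exp(−(159.4 meV)/(124.95 meV)) = exp(-1.2757) = 0.279.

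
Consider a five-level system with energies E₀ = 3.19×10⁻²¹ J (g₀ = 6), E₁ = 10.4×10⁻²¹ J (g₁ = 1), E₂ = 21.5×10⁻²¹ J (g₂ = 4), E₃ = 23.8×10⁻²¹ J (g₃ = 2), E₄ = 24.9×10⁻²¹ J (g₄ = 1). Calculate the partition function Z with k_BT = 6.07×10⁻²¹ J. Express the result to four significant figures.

Eᵢ/kT = 0.525535, 1.71334, 3.54201, 3.92092, 4.10214.
Z = Σ gᵢe^(−Eᵢ/kT) = 6·e^(−0.525535) + 1·e^(−1.71334) + 4·e^(−3.54201) + 2·e^(−3.92092) + 1·e^(−4.10214) = 3.54743 + 0.180263 + 0.115820 + 0.0396457 + 0.0165372 = 3.89970.

Z = 3.900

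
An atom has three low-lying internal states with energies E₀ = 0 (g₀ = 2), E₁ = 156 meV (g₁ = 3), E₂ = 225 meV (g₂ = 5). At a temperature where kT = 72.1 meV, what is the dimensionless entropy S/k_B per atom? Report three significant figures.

1.50

Eᵢ/kT = 0, 2.1637, 3.1207.
Z = Σ gᵢe^(−Eᵢ/kT) = 2·e^(−0) + 3·e^(−2.1637) + 5·e^(−3.1207) = 2.0000 + 0.34470 + 0.22063 = 2.5653.
⟨E⟩ = Σ EᵢPᵢ = 40.313 meV.
S/k_B = ln Z + ⟨E⟩/kT = ln(2.5653) + 40.313/72.1 = 0.94208 + 0.55913 = 1.50.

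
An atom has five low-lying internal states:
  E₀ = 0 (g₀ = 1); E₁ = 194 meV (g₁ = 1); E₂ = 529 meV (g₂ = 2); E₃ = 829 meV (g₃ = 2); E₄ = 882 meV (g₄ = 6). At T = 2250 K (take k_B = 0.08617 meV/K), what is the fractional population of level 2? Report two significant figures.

k_BT = 0.08617 × 2250 K = 193.9 meV.
Eᵢ/kT = 0, 1.001, 2.728, 4.275, 4.549.
Z = Σ gᵢe^(−Eᵢ/kT) = 1·e^(−0) + 1·e^(−1.001) + 2·e^(−2.728) + 2·e^(−4.275) + 6·e^(−4.549) = 1.000 + 0.3675 + 0.1307 + 0.02782 + 0.06347 = 1.589.
P₂ = g₂ e^(−E₂/kT) / Z = 0.1307/1.589 = 0.082.

0.082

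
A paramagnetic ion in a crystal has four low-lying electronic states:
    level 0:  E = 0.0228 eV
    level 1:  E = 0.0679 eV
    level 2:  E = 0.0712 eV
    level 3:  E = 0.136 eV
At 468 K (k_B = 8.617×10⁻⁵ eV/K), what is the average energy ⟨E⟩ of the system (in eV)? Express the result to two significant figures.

0.044 eV

k_BT = 8.617×10⁻⁵ × 468 K = 0.04033 eV.
Eᵢ/kT = 0.5653, 1.684, 1.765, 3.372.
Z = Σ e^(−Eᵢ/kT) = e^(−0.5653) + e^(−1.684) + e^(−1.765) + e^(−3.372) = 0.5682 + 0.1856 + 0.1712 + 0.03432 = 0.9593.
⟨E⟩ = Σ Eᵢ e^(−Eᵢ/kT) / Z = (0.0228·0.5682 + 0.0679·0.1856 + 0.0712·0.1712 + 0.136·0.03432) / 0.9593 = 0.044 eV.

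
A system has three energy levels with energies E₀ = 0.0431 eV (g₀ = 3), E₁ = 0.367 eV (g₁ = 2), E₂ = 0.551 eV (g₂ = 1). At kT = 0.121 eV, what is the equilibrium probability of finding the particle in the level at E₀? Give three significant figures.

0.952

Eᵢ/kT = 0.35620, 3.0331, 4.5537.
Z = Σ gᵢe^(−Eᵢ/kT) = 3·e^(−0.35620) + 2·e^(−3.0331) + 1·e^(−4.5537) = 2.1010 + 0.096332 + 0.010528 = 2.2079.
P₀ = g₀ e^(−E₀/kT) / Z = 2.1010/2.2079 = 0.952.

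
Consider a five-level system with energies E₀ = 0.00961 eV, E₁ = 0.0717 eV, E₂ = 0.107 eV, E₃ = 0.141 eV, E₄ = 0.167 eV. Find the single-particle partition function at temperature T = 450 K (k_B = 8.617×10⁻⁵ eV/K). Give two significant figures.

k_BT = 8.617×10⁻⁵ × 450 K = 0.03878 eV.
Eᵢ/kT = 0.2478, 1.849, 2.759, 3.636, 4.306.
Z = Σ e^(−Eᵢ/kT) = e^(−0.2478) + e^(−1.849) + e^(−2.759) + e^(−3.636) + e^(−4.306) = 0.7805 + 0.1574 + 0.06336 + 0.02636 + 0.01349 = 1.041.

Z = 1.0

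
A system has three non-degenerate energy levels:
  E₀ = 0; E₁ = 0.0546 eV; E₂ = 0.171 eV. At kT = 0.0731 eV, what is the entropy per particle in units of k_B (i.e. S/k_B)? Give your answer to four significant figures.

0.8202

Eᵢ/kT = 0, 0.746922, 2.33926.
Z = Σ e^(−Eᵢ/kT) = e^(−0) + e^(−0.746922) + e^(−2.33926) = 1.00000 + 0.473823 + 0.0963989 = 1.57022.
⟨E⟩ = Σ EᵢPᵢ = 0.0269739 eV.
S/k_B = ln Z + ⟨E⟩/kT = ln(1.57022) + 0.0269739/0.0731 = 0.451216 + 0.369000 = 0.8202.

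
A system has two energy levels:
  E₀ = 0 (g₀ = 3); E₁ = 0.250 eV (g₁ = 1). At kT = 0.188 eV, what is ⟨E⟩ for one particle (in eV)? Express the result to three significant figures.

Eᵢ/kT = 0, 1.3298.
Z = Σ gᵢe^(−Eᵢ/kT) = 3·e^(−0) + 1·e^(−1.3298) = 3.0000 + 0.26453 = 3.2645.
⟨E⟩ = Σ Eᵢ gᵢe^(−Eᵢ/kT) / Z = (0·3.0000 + 0.250·0.26453) / 3.2645 = 0.0203 eV.

0.0203 eV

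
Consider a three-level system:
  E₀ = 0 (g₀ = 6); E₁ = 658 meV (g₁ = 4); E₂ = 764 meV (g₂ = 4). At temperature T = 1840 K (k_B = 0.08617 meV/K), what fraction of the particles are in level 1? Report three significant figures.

k_BT = 0.08617 × 1840 K = 158.55 meV.
Eᵢ/kT = 0, 4.1501, 4.8187.
Z = Σ gᵢe^(−Eᵢ/kT) = 6·e^(−0) + 4·e^(−4.1501) + 4·e^(−4.8187) = 6.0000 + 0.063051 + 0.032309 = 6.0954.
P₁ = g₁ e^(−E₁/kT) / Z = 0.063051/6.0954 = 0.0103.

0.0103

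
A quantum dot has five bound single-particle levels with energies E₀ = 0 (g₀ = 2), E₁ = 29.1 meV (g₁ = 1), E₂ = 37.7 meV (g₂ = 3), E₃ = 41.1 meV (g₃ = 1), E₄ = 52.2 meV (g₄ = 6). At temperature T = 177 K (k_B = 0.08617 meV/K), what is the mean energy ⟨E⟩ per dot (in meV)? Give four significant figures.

10.08 meV

k_BT = 0.08617 × 177 K = 15.2521 meV.
Eᵢ/kT = 0, 1.90793, 2.47179, 2.69471, 3.42248.
Z = Σ gᵢe^(−Eᵢ/kT) = 2·e^(−0) + 1·e^(−1.90793) + 3·e^(−2.47179) + 1·e^(−2.69471) + 6·e^(−3.42248) = 2.00000 + 0.148387 + 0.253301 + 0.0675620 + 0.195788 = 2.66504.
⟨E⟩ = Σ Eᵢ gᵢe^(−Eᵢ/kT) / Z = (0·2.00000 + 29.1·0.148387 + 37.7·0.253301 + 41.1·0.0675620 + 52.2·0.195788) / 2.66504 = 10.08 meV.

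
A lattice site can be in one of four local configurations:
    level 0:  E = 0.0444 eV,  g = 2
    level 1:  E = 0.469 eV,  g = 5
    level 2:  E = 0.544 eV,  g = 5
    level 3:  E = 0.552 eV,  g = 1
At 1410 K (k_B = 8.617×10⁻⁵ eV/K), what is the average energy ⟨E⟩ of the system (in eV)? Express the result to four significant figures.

0.09471 eV

k_BT = 8.617×10⁻⁵ × 1410 K = 0.121500 eV.
Eᵢ/kT = 0.365432, 3.86008, 4.47737, 4.54321.
Z = Σ gᵢe^(−Eᵢ/kT) = 2·e^(−0.365432) + 5·e^(−3.86008) + 5·e^(−4.47737) + 1·e^(−4.54321) = 1.38779 + 0.105332 + 0.0568163 + 0.0106392 = 1.56058.
⟨E⟩ = Σ Eᵢ gᵢe^(−Eᵢ/kT) / Z = (0.0444·1.38779 + 0.469·0.105332 + 0.544·0.0568163 + 0.552·0.0106392) / 1.56058 = 0.09471 eV.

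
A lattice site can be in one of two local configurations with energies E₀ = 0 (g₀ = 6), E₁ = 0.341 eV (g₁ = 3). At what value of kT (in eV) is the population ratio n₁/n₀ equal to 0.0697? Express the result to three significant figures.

0.173 eV

n₁/n₀ = (g₁/g₀) exp[−(E₁−E₀)/kT] = 0.0697.
⇒ (E₁−E₀)/kT = ln((3/6)/0.0697) = ln(7.1736) = 1.9704.
kT = 0.341 eV / 1.9704 = 0.173 eV.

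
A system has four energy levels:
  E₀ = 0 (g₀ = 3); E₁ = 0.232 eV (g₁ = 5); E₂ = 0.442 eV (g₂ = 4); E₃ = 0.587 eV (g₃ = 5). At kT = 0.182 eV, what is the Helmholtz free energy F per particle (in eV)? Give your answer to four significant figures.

Eᵢ/kT = 0, 1.27473, 2.42857, 3.22527.
Z = Σ gᵢe^(−Eᵢ/kT) = 3·e^(−0) + 5·e^(−1.27473) + 4·e^(−2.42857) + 5·e^(−3.22527) = 3.00000 + 1.39753 + 0.352651 + 0.198725 = 4.94891.
F = −kT ln Z = −0.182 × ln(4.94891) = −0.182 × 1.59917 = -0.2910 eV.

-0.2910 eV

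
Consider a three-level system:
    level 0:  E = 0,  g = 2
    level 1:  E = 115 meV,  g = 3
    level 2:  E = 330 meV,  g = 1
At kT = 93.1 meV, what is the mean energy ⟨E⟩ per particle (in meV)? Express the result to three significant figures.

37.9 meV

Eᵢ/kT = 0, 1.2352, 3.5446.
Z = Σ gᵢe^(−Eᵢ/kT) = 2·e^(−0) + 3·e^(−1.2352) + 1·e^(−3.5446) = 2.0000 + 0.87233 + 0.028880 = 2.9012.
⟨E⟩ = Σ Eᵢ gᵢe^(−Eᵢ/kT) / Z = (0·2.0000 + 115·0.87233 + 330·0.028880) / 2.9012 = 37.9 meV.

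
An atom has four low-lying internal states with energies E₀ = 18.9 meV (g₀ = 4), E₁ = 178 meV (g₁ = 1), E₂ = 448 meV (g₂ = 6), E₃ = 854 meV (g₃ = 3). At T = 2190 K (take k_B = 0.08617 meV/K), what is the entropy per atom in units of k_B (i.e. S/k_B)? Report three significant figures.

2.00

k_BT = 0.08617 × 2190 K = 188.71 meV.
Eᵢ/kT = 0.10015, 0.94325, 2.3740, 4.5255.
Z = Σ gᵢe^(−Eᵢ/kT) = 4·e^(−0.10015) + 1·e^(−0.94325) + 6·e^(−2.3740) + 3·e^(−4.5255) = 3.6188 + 0.38936 + 0.55865 + 0.032488 = 4.5993.
⟨E⟩ = Σ EᵢPᵢ = 90.388 meV.
S/k_B = ln Z + ⟨E⟩/kT = ln(4.5993) + 90.388/188.71 = 1.5259 + 0.47898 = 2.00.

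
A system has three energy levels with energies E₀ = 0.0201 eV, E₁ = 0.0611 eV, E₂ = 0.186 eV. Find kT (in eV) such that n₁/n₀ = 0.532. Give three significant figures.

n₁/n₀ = exp[−(E₁−E₀)/kT] = 0.532.
⇒ (E₁−E₀)/kT = ln(1/0.532) = ln(1.8797) = 0.63111.
kT = 0.0410 eV / 0.63111 = 0.0650 eV.

0.0650 eV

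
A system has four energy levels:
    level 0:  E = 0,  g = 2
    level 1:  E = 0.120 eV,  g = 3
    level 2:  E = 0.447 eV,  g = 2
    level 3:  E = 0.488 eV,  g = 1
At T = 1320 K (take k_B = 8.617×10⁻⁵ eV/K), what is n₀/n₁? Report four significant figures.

k_BT = 8.617×10⁻⁵ × 1320 K = 0.113744 eV.
n₀/n₁ = (g₀/g₁) exp[−(E₀−E₁)/kT] = (2/3) × exp(−(-0.120 eV)/(0.113744 eV)) = (2/3) × exp(1.05500) = 1.915.

1.915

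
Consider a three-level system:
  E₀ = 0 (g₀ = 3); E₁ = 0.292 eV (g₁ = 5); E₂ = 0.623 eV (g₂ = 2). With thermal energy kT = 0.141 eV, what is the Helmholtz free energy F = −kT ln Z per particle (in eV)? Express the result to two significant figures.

Eᵢ/kT = 0, 2.071, 4.418.
Z = Σ gᵢe^(−Eᵢ/kT) = 3·e^(−0) + 5·e^(−2.071) + 2·e^(−4.418) = 3.000 + 0.6303 + 0.02412 = 3.654.
F = −kT ln Z = −0.141 × ln(3.654) = −0.141 × 1.296 = -0.18 eV.

-0.18 eV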